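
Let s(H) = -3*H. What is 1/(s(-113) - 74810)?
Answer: -1/74471 ≈ -1.3428e-5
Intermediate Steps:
1/(s(-113) - 74810) = 1/(-3*(-113) - 74810) = 1/(339 - 74810) = 1/(-74471) = -1/74471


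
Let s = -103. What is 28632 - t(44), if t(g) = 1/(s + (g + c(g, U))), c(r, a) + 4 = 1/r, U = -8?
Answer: 79339316/2771 ≈ 28632.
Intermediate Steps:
c(r, a) = -4 + 1/r
t(g) = 1/(-107 + g + 1/g) (t(g) = 1/(-103 + (g + (-4 + 1/g))) = 1/(-103 + (-4 + g + 1/g)) = 1/(-107 + g + 1/g))
28632 - t(44) = 28632 - 44/(1 + 44*(-107 + 44)) = 28632 - 44/(1 + 44*(-63)) = 28632 - 44/(1 - 2772) = 28632 - 44/(-2771) = 28632 - 44*(-1)/2771 = 28632 - 1*(-44/2771) = 28632 + 44/2771 = 79339316/2771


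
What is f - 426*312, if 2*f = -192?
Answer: -133008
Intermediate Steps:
f = -96 (f = (½)*(-192) = -96)
f - 426*312 = -96 - 426*312 = -96 - 132912 = -133008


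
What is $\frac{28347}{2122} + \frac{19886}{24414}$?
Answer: $\frac{367130875}{25903254} \approx 14.173$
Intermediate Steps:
$\frac{28347}{2122} + \frac{19886}{24414} = 28347 \cdot \frac{1}{2122} + 19886 \cdot \frac{1}{24414} = \frac{28347}{2122} + \frac{9943}{12207} = \frac{367130875}{25903254}$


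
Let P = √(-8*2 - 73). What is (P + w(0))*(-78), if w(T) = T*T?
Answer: -78*I*√89 ≈ -735.85*I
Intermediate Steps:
w(T) = T²
P = I*√89 (P = √(-16 - 73) = √(-89) = I*√89 ≈ 9.434*I)
(P + w(0))*(-78) = (I*√89 + 0²)*(-78) = (I*√89 + 0)*(-78) = (I*√89)*(-78) = -78*I*√89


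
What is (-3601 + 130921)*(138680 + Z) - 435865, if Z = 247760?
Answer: 49201104935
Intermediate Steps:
(-3601 + 130921)*(138680 + Z) - 435865 = (-3601 + 130921)*(138680 + 247760) - 435865 = 127320*386440 - 435865 = 49201540800 - 435865 = 49201104935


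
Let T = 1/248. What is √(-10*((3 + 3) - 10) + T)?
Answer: √615102/124 ≈ 6.3249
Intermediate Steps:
T = 1/248 ≈ 0.0040323
√(-10*((3 + 3) - 10) + T) = √(-10*((3 + 3) - 10) + 1/248) = √(-10*(6 - 10) + 1/248) = √(-10*(-4) + 1/248) = √(40 + 1/248) = √(9921/248) = √615102/124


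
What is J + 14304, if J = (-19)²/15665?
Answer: 224072521/15665 ≈ 14304.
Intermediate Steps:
J = 361/15665 (J = 361*(1/15665) = 361/15665 ≈ 0.023045)
J + 14304 = 361/15665 + 14304 = 224072521/15665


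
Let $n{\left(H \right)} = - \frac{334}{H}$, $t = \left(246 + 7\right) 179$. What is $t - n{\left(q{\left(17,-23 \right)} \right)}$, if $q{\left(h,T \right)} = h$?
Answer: $\frac{770213}{17} \approx 45307.0$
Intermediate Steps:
$t = 45287$ ($t = 253 \cdot 179 = 45287$)
$t - n{\left(q{\left(17,-23 \right)} \right)} = 45287 - - \frac{334}{17} = 45287 + \frac{334}{17} = \frac{770213}{17}$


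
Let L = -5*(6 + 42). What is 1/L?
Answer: -1/240 ≈ -0.0041667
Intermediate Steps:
L = -240 (L = -5*48 = -240)
1/L = 1/(-240) = -1/240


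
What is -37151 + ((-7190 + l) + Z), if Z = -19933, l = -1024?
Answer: -65298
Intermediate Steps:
-37151 + ((-7190 + l) + Z) = -37151 + ((-7190 - 1024) - 19933) = -37151 + (-8214 - 19933) = -37151 - 28147 = -65298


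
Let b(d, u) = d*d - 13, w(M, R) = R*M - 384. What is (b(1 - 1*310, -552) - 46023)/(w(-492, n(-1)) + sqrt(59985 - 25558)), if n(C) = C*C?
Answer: -43313820/732949 - 49445*sqrt(34427)/732949 ≈ -71.612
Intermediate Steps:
n(C) = C**2
w(M, R) = -384 + M*R (w(M, R) = M*R - 384 = -384 + M*R)
b(d, u) = -13 + d**2 (b(d, u) = d**2 - 13 = -13 + d**2)
(b(1 - 1*310, -552) - 46023)/(w(-492, n(-1)) + sqrt(59985 - 25558)) = ((-13 + (1 - 1*310)**2) - 46023)/((-384 - 492*(-1)**2) + sqrt(59985 - 25558)) = ((-13 + (1 - 310)**2) - 46023)/((-384 - 492*1) + sqrt(34427)) = ((-13 + (-309)**2) - 46023)/((-384 - 492) + sqrt(34427)) = ((-13 + 95481) - 46023)/(-876 + sqrt(34427)) = (95468 - 46023)/(-876 + sqrt(34427)) = 49445/(-876 + sqrt(34427))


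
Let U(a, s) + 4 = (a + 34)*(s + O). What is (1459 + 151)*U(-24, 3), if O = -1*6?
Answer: -54740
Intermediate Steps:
O = -6
U(a, s) = -4 + (-6 + s)*(34 + a) (U(a, s) = -4 + (a + 34)*(s - 6) = -4 + (34 + a)*(-6 + s) = -4 + (-6 + s)*(34 + a))
(1459 + 151)*U(-24, 3) = (1459 + 151)*(-208 - 6*(-24) + 34*3 - 24*3) = 1610*(-208 + 144 + 102 - 72) = 1610*(-34) = -54740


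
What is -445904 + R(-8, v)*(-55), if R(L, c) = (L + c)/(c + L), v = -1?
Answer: -445959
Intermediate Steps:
R(L, c) = 1 (R(L, c) = (L + c)/(L + c) = 1)
-445904 + R(-8, v)*(-55) = -445904 + 1*(-55) = -445904 - 55 = -445959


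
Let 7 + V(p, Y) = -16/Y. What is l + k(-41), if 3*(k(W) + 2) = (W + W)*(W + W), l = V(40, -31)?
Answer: 207655/93 ≈ 2232.8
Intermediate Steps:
V(p, Y) = -7 - 16/Y
l = -201/31 (l = -7 - 16/(-31) = -7 - 16*(-1/31) = -7 + 16/31 = -201/31 ≈ -6.4839)
k(W) = -2 + 4*W**2/3 (k(W) = -2 + ((W + W)*(W + W))/3 = -2 + ((2*W)*(2*W))/3 = -2 + (4*W**2)/3 = -2 + 4*W**2/3)
l + k(-41) = -201/31 + (-2 + (4/3)*(-41)**2) = -201/31 + (-2 + (4/3)*1681) = -201/31 + (-2 + 6724/3) = -201/31 + 6718/3 = 207655/93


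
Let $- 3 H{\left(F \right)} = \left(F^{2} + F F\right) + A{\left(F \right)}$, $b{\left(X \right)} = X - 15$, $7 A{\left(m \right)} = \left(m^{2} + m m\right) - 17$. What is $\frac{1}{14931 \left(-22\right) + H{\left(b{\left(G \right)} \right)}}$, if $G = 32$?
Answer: $- \frac{21}{6902729} \approx -3.0423 \cdot 10^{-6}$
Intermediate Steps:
$A{\left(m \right)} = - \frac{17}{7} + \frac{2 m^{2}}{7}$ ($A{\left(m \right)} = \frac{\left(m^{2} + m m\right) - 17}{7} = \frac{\left(m^{2} + m^{2}\right) - 17}{7} = \frac{2 m^{2} - 17}{7} = \frac{-17 + 2 m^{2}}{7} = - \frac{17}{7} + \frac{2 m^{2}}{7}$)
$b{\left(X \right)} = -15 + X$
$H{\left(F \right)} = \frac{17}{21} - \frac{16 F^{2}}{21}$ ($H{\left(F \right)} = - \frac{\left(F^{2} + F F\right) + \left(- \frac{17}{7} + \frac{2 F^{2}}{7}\right)}{3} = - \frac{\left(F^{2} + F^{2}\right) + \left(- \frac{17}{7} + \frac{2 F^{2}}{7}\right)}{3} = - \frac{2 F^{2} + \left(- \frac{17}{7} + \frac{2 F^{2}}{7}\right)}{3} = - \frac{- \frac{17}{7} + \frac{16 F^{2}}{7}}{3} = \frac{17}{21} - \frac{16 F^{2}}{21}$)
$\frac{1}{14931 \left(-22\right) + H{\left(b{\left(G \right)} \right)}} = \frac{1}{14931 \left(-22\right) + \left(\frac{17}{21} - \frac{16 \left(-15 + 32\right)^{2}}{21}\right)} = \frac{1}{-328482 + \left(\frac{17}{21} - \frac{16 \cdot 17^{2}}{21}\right)} = \frac{1}{-328482 + \left(\frac{17}{21} - \frac{4624}{21}\right)} = \frac{1}{-328482 - \frac{4607}{21}} = \frac{1}{- \frac{6902729}{21}} = - \frac{21}{6902729}$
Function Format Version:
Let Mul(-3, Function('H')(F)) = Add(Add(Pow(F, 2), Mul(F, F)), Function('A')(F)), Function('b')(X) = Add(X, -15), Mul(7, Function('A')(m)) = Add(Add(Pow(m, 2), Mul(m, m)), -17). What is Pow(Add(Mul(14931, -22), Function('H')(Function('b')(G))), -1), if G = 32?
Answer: Rational(-21, 6902729) ≈ -3.0423e-6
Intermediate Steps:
Function('A')(m) = Add(Rational(-17, 7), Mul(Rational(2, 7), Pow(m, 2))) (Function('A')(m) = Mul(Rational(1, 7), Add(Add(Pow(m, 2), Mul(m, m)), -17)) = Mul(Rational(1, 7), Add(Add(Pow(m, 2), Pow(m, 2)), -17)) = Mul(Rational(1, 7), Add(Mul(2, Pow(m, 2)), -17)) = Mul(Rational(1, 7), Add(-17, Mul(2, Pow(m, 2)))) = Add(Rational(-17, 7), Mul(Rational(2, 7), Pow(m, 2))))
Function('b')(X) = Add(-15, X)
Function('H')(F) = Add(Rational(17, 21), Mul(Rational(-16, 21), Pow(F, 2))) (Function('H')(F) = Mul(Rational(-1, 3), Add(Add(Pow(F, 2), Mul(F, F)), Add(Rational(-17, 7), Mul(Rational(2, 7), Pow(F, 2))))) = Mul(Rational(-1, 3), Add(Add(Pow(F, 2), Pow(F, 2)), Add(Rational(-17, 7), Mul(Rational(2, 7), Pow(F, 2))))) = Mul(Rational(-1, 3), Add(Mul(2, Pow(F, 2)), Add(Rational(-17, 7), Mul(Rational(2, 7), Pow(F, 2))))) = Mul(Rational(-1, 3), Add(Rational(-17, 7), Mul(Rational(16, 7), Pow(F, 2)))) = Add(Rational(17, 21), Mul(Rational(-16, 21), Pow(F, 2))))
Pow(Add(Mul(14931, -22), Function('H')(Function('b')(G))), -1) = Pow(Add(Mul(14931, -22), Add(Rational(17, 21), Mul(Rational(-16, 21), Pow(Add(-15, 32), 2)))), -1) = Pow(Add(-328482, Add(Rational(17, 21), Mul(Rational(-16, 21), Pow(17, 2)))), -1) = Pow(Add(-328482, Add(Rational(17, 21), Mul(Rational(-16, 21), 289))), -1) = Pow(Add(-328482, Add(Rational(17, 21), Rational(-4624, 21))), -1) = Pow(Add(-328482, Rational(-4607, 21)), -1) = Pow(Rational(-6902729, 21), -1) = Rational(-21, 6902729)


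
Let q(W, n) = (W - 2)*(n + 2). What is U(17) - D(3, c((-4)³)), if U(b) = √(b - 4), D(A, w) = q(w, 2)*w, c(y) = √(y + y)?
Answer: 512 + √13 + 64*I*√2 ≈ 515.61 + 90.51*I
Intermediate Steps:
c(y) = √2*√y (c(y) = √(2*y) = √2*√y)
q(W, n) = (-2 + W)*(2 + n)
D(A, w) = w*(-8 + 4*w) (D(A, w) = (-4 - 2*2 + 2*w + w*2)*w = (-4 - 4 + 2*w + 2*w)*w = (-8 + 4*w)*w = w*(-8 + 4*w))
U(b) = √(-4 + b)
U(17) - D(3, c((-4)³)) = √(-4 + 17) - 4*√2*√((-4)³)*(-2 + √2*√((-4)³)) = √13 - 4*√2*√(-64)*(-2 + √2*√(-64)) = √13 - 4*√2*(8*I)*(-2 + √2*(8*I)) = √13 - 4*8*I*√2*(-2 + 8*I*√2) = √13 - 32*I*√2*(-2 + 8*I*√2)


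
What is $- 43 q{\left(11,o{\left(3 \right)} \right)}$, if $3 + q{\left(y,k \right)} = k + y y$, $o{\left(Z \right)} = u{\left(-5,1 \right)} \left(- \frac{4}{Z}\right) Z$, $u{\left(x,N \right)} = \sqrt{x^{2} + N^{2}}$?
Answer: $-5074 + 172 \sqrt{26} \approx -4197.0$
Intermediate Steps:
$u{\left(x,N \right)} = \sqrt{N^{2} + x^{2}}$
$o{\left(Z \right)} = - 4 \sqrt{26}$ ($o{\left(Z \right)} = \sqrt{1^{2} + \left(-5\right)^{2}} \left(- \frac{4}{Z}\right) Z = \sqrt{1 + 25} \left(- \frac{4}{Z}\right) Z = \sqrt{26} \left(- \frac{4}{Z}\right) Z = - \frac{4 \sqrt{26}}{Z} Z = - 4 \sqrt{26}$)
$q{\left(y,k \right)} = -3 + k + y^{2}$ ($q{\left(y,k \right)} = -3 + \left(k + y y\right) = -3 + \left(k + y^{2}\right) = -3 + k + y^{2}$)
$- 43 q{\left(11,o{\left(3 \right)} \right)} = - 43 \left(-3 - 4 \sqrt{26} + 11^{2}\right) = - 43 \left(-3 - 4 \sqrt{26} + 121\right) = - 43 \left(118 - 4 \sqrt{26}\right) = -5074 + 172 \sqrt{26}$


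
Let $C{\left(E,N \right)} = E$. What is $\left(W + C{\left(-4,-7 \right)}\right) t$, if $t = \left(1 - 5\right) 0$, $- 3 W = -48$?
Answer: $0$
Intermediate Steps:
$W = 16$ ($W = \left(- \frac{1}{3}\right) \left(-48\right) = 16$)
$t = 0$ ($t = \left(-4\right) 0 = 0$)
$\left(W + C{\left(-4,-7 \right)}\right) t = \left(16 - 4\right) 0 = 12 \cdot 0 = 0$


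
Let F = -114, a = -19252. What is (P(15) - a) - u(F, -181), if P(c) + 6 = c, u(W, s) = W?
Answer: 19375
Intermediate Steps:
P(c) = -6 + c
(P(15) - a) - u(F, -181) = ((-6 + 15) - 1*(-19252)) - 1*(-114) = (9 + 19252) + 114 = 19261 + 114 = 19375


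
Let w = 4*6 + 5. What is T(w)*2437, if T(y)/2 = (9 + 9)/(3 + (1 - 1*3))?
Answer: 87732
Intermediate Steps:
w = 29 (w = 24 + 5 = 29)
T(y) = 36 (T(y) = 2*((9 + 9)/(3 + (1 - 1*3))) = 2*(18/(3 + (1 - 3))) = 2*(18/(3 - 2)) = 2*(18/1) = 2*(18*1) = 2*18 = 36)
T(w)*2437 = 36*2437 = 87732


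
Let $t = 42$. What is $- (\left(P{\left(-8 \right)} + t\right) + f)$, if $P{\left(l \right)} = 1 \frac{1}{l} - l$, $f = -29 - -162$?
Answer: $- \frac{1463}{8} \approx -182.88$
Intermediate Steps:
$f = 133$ ($f = -29 + 162 = 133$)
$P{\left(l \right)} = \frac{1}{l} - l$
$- (\left(P{\left(-8 \right)} + t\right) + f) = - (\left(\left(\frac{1}{-8} - -8\right) + 42\right) + 133) = - (\left(\left(- \frac{1}{8} + 8\right) + 42\right) + 133) = - (\left(\frac{63}{8} + 42\right) + 133) = - (\frac{399}{8} + 133) = \left(-1\right) \frac{1463}{8} = - \frac{1463}{8}$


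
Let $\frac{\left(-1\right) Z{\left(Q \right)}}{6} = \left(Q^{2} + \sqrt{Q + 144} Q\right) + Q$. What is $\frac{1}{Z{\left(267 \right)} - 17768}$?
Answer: $- \frac{111776}{49711798693} + \frac{801 \sqrt{411}}{99423597386} \approx -2.0852 \cdot 10^{-6}$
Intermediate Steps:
$Z{\left(Q \right)} = - 6 Q - 6 Q^{2} - 6 Q \sqrt{144 + Q}$ ($Z{\left(Q \right)} = - 6 \left(\left(Q^{2} + \sqrt{Q + 144} Q\right) + Q\right) = - 6 \left(\left(Q^{2} + \sqrt{144 + Q} Q\right) + Q\right) = - 6 \left(\left(Q^{2} + Q \sqrt{144 + Q}\right) + Q\right) = - 6 \left(Q + Q^{2} + Q \sqrt{144 + Q}\right) = - 6 Q - 6 Q^{2} - 6 Q \sqrt{144 + Q}$)
$\frac{1}{Z{\left(267 \right)} - 17768} = \frac{1}{\left(-6\right) 267 \left(1 + 267 + \sqrt{144 + 267}\right) - 17768} = \frac{1}{\left(-6\right) 267 \left(1 + 267 + \sqrt{411}\right) - 17768} = \frac{1}{\left(-6\right) 267 \left(268 + \sqrt{411}\right) - 17768} = \frac{1}{\left(-429336 - 1602 \sqrt{411}\right) - 17768} = \frac{1}{-447104 - 1602 \sqrt{411}}$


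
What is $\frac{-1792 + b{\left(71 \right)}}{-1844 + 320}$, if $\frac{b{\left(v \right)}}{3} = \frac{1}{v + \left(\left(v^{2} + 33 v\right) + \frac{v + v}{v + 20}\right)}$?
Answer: $\frac{1215955951}{1034105628} \approx 1.1759$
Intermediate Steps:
$b{\left(v \right)} = \frac{3}{v^{2} + 34 v + \frac{2 v}{20 + v}}$ ($b{\left(v \right)} = \frac{3}{v + \left(\left(v^{2} + 33 v\right) + \frac{v + v}{v + 20}\right)} = \frac{3}{v + \left(\left(v^{2} + 33 v\right) + \frac{2 v}{20 + v}\right)} = \frac{3}{v + \left(v^{2} + 33 v + \frac{2 v}{20 + v}\right)} = \frac{3}{v^{2} + 34 v + \frac{2 v}{20 + v}}$)
$\frac{-1792 + b{\left(71 \right)}}{-1844 + 320} = \frac{-1792 + \frac{3 \left(20 + 71\right)}{71 \left(682 + 71^{2} + 54 \cdot 71\right)}}{-1844 + 320} = \frac{-1792 + 3 \cdot \frac{1}{71} \frac{1}{682 + 5041 + 3834} \cdot 91}{-1524} = \left(-1792 + 3 \cdot \frac{1}{71} \cdot \frac{1}{9557} \cdot 91\right) \left(- \frac{1}{1524}\right) = \left(-1792 + \frac{273}{678547}\right) \left(- \frac{1}{1524}\right) = \left(- \frac{1215955951}{678547}\right) \left(- \frac{1}{1524}\right) = \frac{1215955951}{1034105628}$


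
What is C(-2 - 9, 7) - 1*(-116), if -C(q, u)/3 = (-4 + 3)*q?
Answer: 83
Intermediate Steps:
C(q, u) = 3*q (C(q, u) = -3*(-4 + 3)*q = -(-3)*q = 3*q)
C(-2 - 9, 7) - 1*(-116) = 3*(-2 - 9) - 1*(-116) = 3*(-11) + 116 = -33 + 116 = 83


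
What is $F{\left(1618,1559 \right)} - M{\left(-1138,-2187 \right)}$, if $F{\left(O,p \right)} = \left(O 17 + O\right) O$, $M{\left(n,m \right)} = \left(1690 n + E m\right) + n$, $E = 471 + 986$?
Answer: $52233449$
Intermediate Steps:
$E = 1457$
$M{\left(n,m \right)} = 1457 m + 1691 n$ ($M{\left(n,m \right)} = \left(1690 n + 1457 m\right) + n = \left(1457 m + 1690 n\right) + n = 1457 m + 1691 n$)
$F{\left(O,p \right)} = 18 O^{2}$ ($F{\left(O,p \right)} = \left(17 O + O\right) O = 18 O O = 18 O^{2}$)
$F{\left(1618,1559 \right)} - M{\left(-1138,-2187 \right)} = 18 \cdot 1618^{2} - \left(1457 \left(-2187\right) + 1691 \left(-1138\right)\right) = 18 \cdot 2617924 - \left(-3186459 - 1924358\right) = 47122632 - -5110817 = 47122632 + 5110817 = 52233449$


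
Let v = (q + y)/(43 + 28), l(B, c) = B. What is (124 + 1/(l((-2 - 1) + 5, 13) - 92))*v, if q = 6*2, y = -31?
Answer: -212021/6390 ≈ -33.180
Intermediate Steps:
q = 12
v = -19/71 (v = (12 - 31)/(43 + 28) = -19/71 ≈ -0.26761)
(124 + 1/(l((-2 - 1) + 5, 13) - 92))*v = (124 + 1/(((-2 - 1) + 5) - 92))*(-19/71) = (124 + 1/((-3 + 5) - 92))*(-19/71) = (124 + 1/(2 - 92))*(-19/71) = (124 + 1/(-90))*(-19/71) = (124 - 1/90)*(-19/71) = (11159/90)*(-19/71) = -212021/6390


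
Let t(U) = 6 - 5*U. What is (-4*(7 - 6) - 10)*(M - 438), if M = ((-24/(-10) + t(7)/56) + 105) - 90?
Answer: 117913/20 ≈ 5895.6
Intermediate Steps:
M = 4727/280 (M = ((-24/(-10) + (6 - 5*7)/56) + 105) - 90 = ((-24*(-1/10) + (6 - 35)*(1/56)) + 105) - 90 = ((12/5 - 29*1/56) + 105) - 90 = ((12/5 - 29/56) + 105) - 90 = (527/280 + 105) - 90 = 29927/280 - 90 = 4727/280 ≈ 16.882)
(-4*(7 - 6) - 10)*(M - 438) = (-4*(7 - 6) - 10)*(4727/280 - 438) = (-4*1 - 10)*(-117913/280) = (-4 - 10)*(-117913/280) = -14*(-117913/280) = 117913/20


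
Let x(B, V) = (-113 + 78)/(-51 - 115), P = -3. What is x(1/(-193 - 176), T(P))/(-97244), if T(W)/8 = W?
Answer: -5/2306072 ≈ -2.1682e-6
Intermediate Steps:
T(W) = 8*W
x(B, V) = 35/166 (x(B, V) = -35/(-166) = -35*(-1/166) = 35/166)
x(1/(-193 - 176), T(P))/(-97244) = (35/166)/(-97244) = (35/166)*(-1/97244) = -5/2306072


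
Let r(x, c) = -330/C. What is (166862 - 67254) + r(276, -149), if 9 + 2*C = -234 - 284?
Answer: 52494076/527 ≈ 99609.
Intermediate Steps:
C = -527/2 (C = -9/2 + (-234 - 284)/2 = -9/2 + (½)*(-518) = -9/2 - 259 = -527/2 ≈ -263.50)
r(x, c) = 660/527 (r(x, c) = -330/(-527/2) = -330*(-2/527) = 660/527)
(166862 - 67254) + r(276, -149) = (166862 - 67254) + 660/527 = 99608 + 660/527 = 52494076/527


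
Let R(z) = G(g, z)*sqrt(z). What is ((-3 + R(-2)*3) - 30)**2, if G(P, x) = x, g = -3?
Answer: 1017 + 396*I*sqrt(2) ≈ 1017.0 + 560.03*I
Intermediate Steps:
R(z) = z**(3/2) (R(z) = z*sqrt(z) = z**(3/2))
((-3 + R(-2)*3) - 30)**2 = ((-3 + (-2)**(3/2)*3) - 30)**2 = ((-3 - 2*I*sqrt(2)*3) - 30)**2 = ((-3 - 6*I*sqrt(2)) - 30)**2 = (-33 - 6*I*sqrt(2))**2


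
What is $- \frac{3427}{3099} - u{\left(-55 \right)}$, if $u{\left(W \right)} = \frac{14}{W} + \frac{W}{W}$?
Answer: $- \frac{315544}{170445} \approx -1.8513$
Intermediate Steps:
$u{\left(W \right)} = 1 + \frac{14}{W}$ ($u{\left(W \right)} = \frac{14}{W} + 1 = 1 + \frac{14}{W}$)
$- \frac{3427}{3099} - u{\left(-55 \right)} = - \frac{3427}{3099} - \frac{14 - 55}{-55} = \left(-3427\right) \frac{1}{3099} - \left(- \frac{1}{55}\right) \left(-41\right) = - \frac{3427}{3099} - \frac{41}{55} = - \frac{315544}{170445}$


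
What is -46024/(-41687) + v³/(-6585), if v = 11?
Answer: 247582643/274508895 ≈ 0.90191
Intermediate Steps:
-46024/(-41687) + v³/(-6585) = -46024/(-41687) + 11³/(-6585) = -46024*(-1/41687) + 1331*(-1/6585) = 46024/41687 - 1331/6585 = 247582643/274508895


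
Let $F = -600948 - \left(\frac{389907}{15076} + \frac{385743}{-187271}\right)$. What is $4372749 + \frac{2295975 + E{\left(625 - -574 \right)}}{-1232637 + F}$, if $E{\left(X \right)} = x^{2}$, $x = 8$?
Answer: $\frac{22636942536804396003517}{5176823325373989} \approx 4.3727 \cdot 10^{6}$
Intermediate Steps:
$F = - \frac{1696722246533337}{2823297596}$ ($F = -600948 - \left(389907 \cdot \frac{1}{15076} + 385743 \left(- \frac{1}{187271}\right)\right) = -600948 - \left(\frac{389907}{15076} - \frac{385743}{187271}\right) = -600948 - \frac{67202812329}{2823297596} = - \frac{1696722246533337}{2823297596} \approx -6.0097 \cdot 10^{5}$)
$E{\left(X \right)} = 64$ ($E{\left(X \right)} = 8^{2} = 64$)
$4372749 + \frac{2295975 + E{\left(625 - -574 \right)}}{-1232637 + F} = 4372749 + \frac{2295975 + 64}{-1232637 - \frac{1696722246533337}{2823297596}} = 4372749 + \frac{2296039}{- \frac{5176823325373989}{2823297596}} = 4372749 + 2296039 \left(- \frac{2823297596}{5176823325373989}\right) = 4372749 - \frac{6482401389022244}{5176823325373989} = \frac{22636942536804396003517}{5176823325373989}$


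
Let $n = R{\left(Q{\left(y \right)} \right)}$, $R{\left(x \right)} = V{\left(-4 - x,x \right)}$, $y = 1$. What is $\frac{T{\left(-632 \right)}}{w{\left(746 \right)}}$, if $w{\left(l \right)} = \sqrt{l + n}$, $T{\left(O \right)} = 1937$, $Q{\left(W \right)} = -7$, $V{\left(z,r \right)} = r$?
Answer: $\frac{1937 \sqrt{739}}{739} \approx 71.254$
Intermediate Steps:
$R{\left(x \right)} = x$
$n = -7$
$w{\left(l \right)} = \sqrt{-7 + l}$ ($w{\left(l \right)} = \sqrt{l - 7} = \sqrt{-7 + l}$)
$\frac{T{\left(-632 \right)}}{w{\left(746 \right)}} = \frac{1937}{\sqrt{-7 + 746}} = \frac{1937}{\sqrt{739}} = 1937 \frac{\sqrt{739}}{739} = \frac{1937 \sqrt{739}}{739}$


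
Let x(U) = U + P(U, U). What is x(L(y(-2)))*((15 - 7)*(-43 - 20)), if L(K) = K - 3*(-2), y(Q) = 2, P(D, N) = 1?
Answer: -4536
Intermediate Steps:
L(K) = 6 + K (L(K) = K + 6 = 6 + K)
x(U) = 1 + U (x(U) = U + 1 = 1 + U)
x(L(y(-2)))*((15 - 7)*(-43 - 20)) = (1 + (6 + 2))*((15 - 7)*(-43 - 20)) = (1 + 8)*(8*(-63)) = 9*(-504) = -4536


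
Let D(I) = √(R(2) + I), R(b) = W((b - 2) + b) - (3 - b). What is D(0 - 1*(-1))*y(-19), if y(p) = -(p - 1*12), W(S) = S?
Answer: 31*√2 ≈ 43.841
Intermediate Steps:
R(b) = -5 + 3*b (R(b) = ((b - 2) + b) - (3 - b) = ((-2 + b) + b) + (-3 + b) = (-2 + 2*b) + (-3 + b) = -5 + 3*b)
y(p) = 12 - p (y(p) = -(p - 12) = -(-12 + p) = 12 - p)
D(I) = √(1 + I) (D(I) = √((-5 + 3*2) + I) = √((-5 + 6) + I) = √(1 + I))
D(0 - 1*(-1))*y(-19) = √(1 + (0 - 1*(-1)))*(12 - 1*(-19)) = √(1 + (0 + 1))*(12 + 19) = √(1 + 1)*31 = √2*31 = 31*√2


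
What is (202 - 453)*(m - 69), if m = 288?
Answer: -54969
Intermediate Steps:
(202 - 453)*(m - 69) = (202 - 453)*(288 - 69) = -251*219 = -54969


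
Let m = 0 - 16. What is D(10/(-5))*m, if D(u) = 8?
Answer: -128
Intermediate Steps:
m = -16
D(10/(-5))*m = 8*(-16) = -128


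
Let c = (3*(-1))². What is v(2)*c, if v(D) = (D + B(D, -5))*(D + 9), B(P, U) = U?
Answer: -297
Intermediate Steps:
c = 9 (c = (-3)² = 9)
v(D) = (-5 + D)*(9 + D) (v(D) = (D - 5)*(D + 9) = (-5 + D)*(9 + D))
v(2)*c = (-45 + 2² + 4*2)*9 = (-45 + 4 + 8)*9 = -33*9 = -297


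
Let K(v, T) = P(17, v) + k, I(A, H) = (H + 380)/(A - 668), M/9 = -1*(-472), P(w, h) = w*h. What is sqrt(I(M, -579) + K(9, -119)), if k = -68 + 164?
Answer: sqrt(797642795)/1790 ≈ 15.778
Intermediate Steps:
P(w, h) = h*w
k = 96
M = 4248 (M = 9*(-1*(-472)) = 9*472 = 4248)
I(A, H) = (380 + H)/(-668 + A)
K(v, T) = 96 + 17*v (K(v, T) = v*17 + 96 = 17*v + 96 = 96 + 17*v)
sqrt(I(M, -579) + K(9, -119)) = sqrt((380 - 579)/(-668 + 4248) + (96 + 17*9)) = sqrt(-199/3580 + (96 + 153)) = sqrt((1/3580)*(-199) + 249) = sqrt(-199/3580 + 249) = sqrt(891221/3580) = sqrt(797642795)/1790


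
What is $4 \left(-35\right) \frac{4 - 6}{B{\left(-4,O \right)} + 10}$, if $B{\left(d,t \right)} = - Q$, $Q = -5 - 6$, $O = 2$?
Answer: $\frac{40}{3} \approx 13.333$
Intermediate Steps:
$Q = -11$ ($Q = -5 - 6 = -11$)
$B{\left(d,t \right)} = 11$ ($B{\left(d,t \right)} = \left(-1\right) \left(-11\right) = 11$)
$4 \left(-35\right) \frac{4 - 6}{B{\left(-4,O \right)} + 10} = 4 \left(-35\right) \frac{4 - 6}{11 + 10} = - 140 \left(- \frac{2}{21}\right) = - 140 \left(\left(-2\right) \frac{1}{21}\right) = \left(-140\right) \left(- \frac{2}{21}\right) = \frac{40}{3}$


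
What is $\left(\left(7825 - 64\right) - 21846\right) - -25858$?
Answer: $11773$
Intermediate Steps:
$\left(\left(7825 - 64\right) - 21846\right) - -25858 = \left(\left(7825 - 64\right) - 21846\right) + 25858 = \left(7761 - 21846\right) + 25858 = -14085 + 25858 = 11773$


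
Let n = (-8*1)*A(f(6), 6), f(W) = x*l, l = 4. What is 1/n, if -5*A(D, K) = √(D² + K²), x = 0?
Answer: 5/48 ≈ 0.10417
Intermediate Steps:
f(W) = 0 (f(W) = 0*4 = 0)
A(D, K) = -√(D² + K²)/5
n = 48/5 (n = (-8*1)*(-√(0² + 6²)/5) = -(-8)*√(0 + 36)/5 = -(-8)*√36/5 = -(-8)*6/5 = -8*(-6/5) = 48/5 ≈ 9.6000)
1/n = 1/(48/5) = 5/48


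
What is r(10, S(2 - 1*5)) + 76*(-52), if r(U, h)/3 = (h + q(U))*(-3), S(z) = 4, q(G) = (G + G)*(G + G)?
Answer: -7588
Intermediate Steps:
q(G) = 4*G² (q(G) = (2*G)*(2*G) = 4*G²)
r(U, h) = -36*U² - 9*h (r(U, h) = 3*((h + 4*U²)*(-3)) = 3*(-12*U² - 3*h) = -36*U² - 9*h)
r(10, S(2 - 1*5)) + 76*(-52) = (-36*10² - 9*4) + 76*(-52) = (-36*100 - 36) - 3952 = (-3600 - 36) - 3952 = -3636 - 3952 = -7588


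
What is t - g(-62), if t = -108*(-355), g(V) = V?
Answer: 38402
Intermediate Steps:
t = 38340
t - g(-62) = 38340 - 1*(-62) = 38340 + 62 = 38402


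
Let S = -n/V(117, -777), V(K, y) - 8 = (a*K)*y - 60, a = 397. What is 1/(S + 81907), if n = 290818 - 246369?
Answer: 36090925/2956099438424 ≈ 1.2209e-5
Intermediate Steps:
V(K, y) = -52 + 397*K*y (V(K, y) = 8 + ((397*K)*y - 60) = 8 + (397*K*y - 60) = 8 + (-60 + 397*K*y) = -52 + 397*K*y)
n = 44449
S = 44449/36090925 (S = -44449/(-52 + 397*117*(-777)) = -44449/(-52 - 36090873) = -44449/(-36090925) = -44449*(-1)/36090925 = -1*(-44449/36090925) = 44449/36090925 ≈ 0.0012316)
1/(S + 81907) = 1/(44449/36090925 + 81907) = 1/(2956099438424/36090925) = 36090925/2956099438424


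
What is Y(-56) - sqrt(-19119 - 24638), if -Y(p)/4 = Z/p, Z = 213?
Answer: 213/14 - 7*I*sqrt(893) ≈ 15.214 - 209.18*I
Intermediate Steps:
Y(p) = -852/p
Y(-56) - sqrt(-19119 - 24638) = -852/(-56) - sqrt(-19119 - 24638) = -852*(-1/56) - sqrt(-43757) = 213/14 - 7*I*sqrt(893)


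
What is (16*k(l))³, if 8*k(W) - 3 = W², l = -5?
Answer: 175616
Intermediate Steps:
k(W) = 3/8 + W²/8
(16*k(l))³ = (16*(3/8 + (⅛)*(-5)²))³ = (16*(3/8 + (⅛)*25))³ = (16*(3/8 + 25/8))³ = (16*(7/2))³ = 56³ = 175616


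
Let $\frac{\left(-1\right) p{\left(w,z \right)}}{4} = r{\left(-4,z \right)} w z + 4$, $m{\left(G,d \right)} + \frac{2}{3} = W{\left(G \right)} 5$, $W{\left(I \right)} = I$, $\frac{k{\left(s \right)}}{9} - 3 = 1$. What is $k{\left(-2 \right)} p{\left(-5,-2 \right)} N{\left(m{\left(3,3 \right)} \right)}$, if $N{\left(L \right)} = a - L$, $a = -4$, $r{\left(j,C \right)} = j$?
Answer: $-95040$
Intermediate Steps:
$k{\left(s \right)} = 36$ ($k{\left(s \right)} = 27 + 9 \cdot 1 = 27 + 9 = 36$)
$m{\left(G,d \right)} = - \frac{2}{3} + 5 G$ ($m{\left(G,d \right)} = - \frac{2}{3} + G 5 = - \frac{2}{3} + 5 G$)
$N{\left(L \right)} = -4 - L$
$p{\left(w,z \right)} = -16 + 16 w z$ ($p{\left(w,z \right)} = - 4 \left(- 4 w z + 4\right) = - 4 \left(4 - 4 w z\right) = -16 + 16 w z$)
$k{\left(-2 \right)} p{\left(-5,-2 \right)} N{\left(m{\left(3,3 \right)} \right)} = 36 \left(-16 + 16 \left(-5\right) \left(-2\right)\right) \left(-4 - \left(- \frac{2}{3} + 5 \cdot 3\right)\right) = 36 \left(-16 + 160\right) \left(-4 - \left(- \frac{2}{3} + 15\right)\right) = 36 \cdot 144 \left(-4 - \frac{43}{3}\right) = 5184 \left(-4 - \frac{43}{3}\right) = 5184 \left(- \frac{55}{3}\right) = -95040$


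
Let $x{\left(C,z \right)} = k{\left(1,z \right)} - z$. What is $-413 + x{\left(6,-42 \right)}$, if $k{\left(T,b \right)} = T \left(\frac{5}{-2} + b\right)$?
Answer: $- \frac{831}{2} \approx -415.5$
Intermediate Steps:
$k{\left(T,b \right)} = T \left(- \frac{5}{2} + b\right)$ ($k{\left(T,b \right)} = T \left(5 \left(- \frac{1}{2}\right) + b\right) = T \left(- \frac{5}{2} + b\right)$)
$x{\left(C,z \right)} = - \frac{5}{2}$ ($x{\left(C,z \right)} = \frac{1}{2} \cdot 1 \left(-5 + 2 z\right) - z = \left(- \frac{5}{2} + z\right) - z = - \frac{5}{2}$)
$-413 + x{\left(6,-42 \right)} = -413 - \frac{5}{2} = - \frac{831}{2}$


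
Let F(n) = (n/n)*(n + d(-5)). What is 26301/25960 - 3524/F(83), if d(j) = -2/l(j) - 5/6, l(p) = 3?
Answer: -16243547/384680 ≈ -42.226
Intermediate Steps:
d(j) = -3/2 (d(j) = -2/3 - 5/6 = -2*⅓ - 5*⅙ = -⅔ - ⅚ = -3/2)
F(n) = -3/2 + n (F(n) = (n/n)*(n - 3/2) = 1*(-3/2 + n) = -3/2 + n)
26301/25960 - 3524/F(83) = 26301/25960 - 3524/(-3/2 + 83) = 26301*(1/25960) - 3524/163/2 = 2391/2360 - 3524*2/163 = 2391/2360 - 7048/163 = -16243547/384680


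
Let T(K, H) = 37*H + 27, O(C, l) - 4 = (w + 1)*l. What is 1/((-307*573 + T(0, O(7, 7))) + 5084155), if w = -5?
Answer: 1/4907383 ≈ 2.0377e-7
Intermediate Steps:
O(C, l) = 4 - 4*l (O(C, l) = 4 + (-5 + 1)*l = 4 - 4*l)
T(K, H) = 27 + 37*H
1/((-307*573 + T(0, O(7, 7))) + 5084155) = 1/((-307*573 + (27 + 37*(4 - 4*7))) + 5084155) = 1/((-175911 + (27 + 37*(4 - 28))) + 5084155) = 1/((-175911 + (27 + 37*(-24))) + 5084155) = 1/((-175911 + (27 - 888)) + 5084155) = 1/((-175911 - 861) + 5084155) = 1/(-176772 + 5084155) = 1/4907383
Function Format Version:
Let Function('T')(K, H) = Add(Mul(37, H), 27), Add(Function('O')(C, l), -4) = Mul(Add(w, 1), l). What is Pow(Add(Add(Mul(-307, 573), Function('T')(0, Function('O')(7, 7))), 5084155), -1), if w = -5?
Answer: Rational(1, 4907383) ≈ 2.0377e-7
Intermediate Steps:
Function('O')(C, l) = Add(4, Mul(-4, l)) (Function('O')(C, l) = Add(4, Mul(Add(-5, 1), l)) = Add(4, Mul(-4, l)))
Function('T')(K, H) = Add(27, Mul(37, H))
Pow(Add(Add(Mul(-307, 573), Function('T')(0, Function('O')(7, 7))), 5084155), -1) = Pow(Add(Add(Mul(-307, 573), Add(27, Mul(37, Add(4, Mul(-4, 7))))), 5084155), -1) = Pow(Add(Add(-175911, Add(27, Mul(37, Add(4, -28)))), 5084155), -1) = Pow(Add(Add(-175911, Add(27, Mul(37, -24))), 5084155), -1) = Pow(Add(Add(-175911, Add(27, -888)), 5084155), -1) = Pow(Add(Add(-175911, -861), 5084155), -1) = Pow(Add(-176772, 5084155), -1) = Pow(4907383, -1) = Rational(1, 4907383)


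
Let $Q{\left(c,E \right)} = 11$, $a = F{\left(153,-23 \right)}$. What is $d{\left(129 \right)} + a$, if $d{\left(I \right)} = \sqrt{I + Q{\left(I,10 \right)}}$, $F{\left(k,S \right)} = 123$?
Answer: $123 + 2 \sqrt{35} \approx 134.83$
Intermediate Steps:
$a = 123$
$d{\left(I \right)} = \sqrt{11 + I}$ ($d{\left(I \right)} = \sqrt{I + 11} = \sqrt{11 + I}$)
$d{\left(129 \right)} + a = \sqrt{11 + 129} + 123 = \sqrt{140} + 123 = 2 \sqrt{35} + 123 = 123 + 2 \sqrt{35}$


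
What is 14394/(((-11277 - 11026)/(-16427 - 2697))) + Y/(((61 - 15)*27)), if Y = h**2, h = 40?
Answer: 170961043976/13850163 ≈ 12344.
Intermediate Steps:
Y = 1600 (Y = 40**2 = 1600)
14394/(((-11277 - 11026)/(-16427 - 2697))) + Y/(((61 - 15)*27)) = 14394/(((-11277 - 11026)/(-16427 - 2697))) + 1600/(((61 - 15)*27)) = 14394/((-22303/(-19124))) + 1600/((46*27)) = 14394/((-22303*(-1/19124))) + 1600/1242 = 14394/(22303/19124) + 1600*(1/1242) = 14394*(19124/22303) + 800/621 = 275270856/22303 + 800/621 = 170961043976/13850163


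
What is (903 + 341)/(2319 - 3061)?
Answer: -622/371 ≈ -1.6765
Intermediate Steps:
(903 + 341)/(2319 - 3061) = 1244/(-742) = 1244*(-1/742) = -622/371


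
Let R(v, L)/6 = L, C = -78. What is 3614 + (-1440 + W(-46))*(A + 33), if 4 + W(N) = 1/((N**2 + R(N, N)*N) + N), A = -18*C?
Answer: -10195499229/4922 ≈ -2.0714e+6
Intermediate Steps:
R(v, L) = 6*L
A = 1404 (A = -18*(-78) = 1404)
W(N) = -4 + 1/(N + 7*N**2) (W(N) = -4 + 1/((N**2 + (6*N)*N) + N) = -4 + 1/((N**2 + 6*N**2) + N) = -4 + 1/(7*N**2 + N) = -4 + 1/(N + 7*N**2))
3614 + (-1440 + W(-46))*(A + 33) = 3614 + (-1440 + (1 - 28*(-46)**2 - 4*(-46))/((-46)*(1 + 7*(-46))))*(1404 + 33) = 3614 + (-1440 - (1 - 28*2116 + 184)/(46*(1 - 322)))*1437 = 3614 + (-1440 - 1/46*(1 - 59248 + 184)/(-321))*1437 = 3614 + (-1440 - 1/46*(-1/321)*(-59063))*1437 = 3614 + (-1440 - 59063/14766)*1437 = 3614 - 21322103/14766*1437 = 3614 - 10213287337/4922 = -10195499229/4922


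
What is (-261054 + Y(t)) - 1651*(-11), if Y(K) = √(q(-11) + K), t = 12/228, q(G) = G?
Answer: -242893 + 4*I*√247/19 ≈ -2.4289e+5 + 3.3087*I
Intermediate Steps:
t = 1/19 (t = 12*(1/228) = 1/19 ≈ 0.052632)
Y(K) = √(-11 + K)
(-261054 + Y(t)) - 1651*(-11) = (-261054 + √(-11 + 1/19)) - 1651*(-11) = (-261054 + √(-208/19)) + 18161 = (-261054 + 4*I*√247/19) + 18161 = -242893 + 4*I*√247/19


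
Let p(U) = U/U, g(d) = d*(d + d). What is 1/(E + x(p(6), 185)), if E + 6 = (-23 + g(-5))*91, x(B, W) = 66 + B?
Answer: 1/2518 ≈ 0.00039714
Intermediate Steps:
g(d) = 2*d² (g(d) = d*(2*d) = 2*d²)
p(U) = 1
E = 2451 (E = -6 + (-23 + 2*(-5)²)*91 = -6 + (-23 + 2*25)*91 = -6 + (-23 + 50)*91 = -6 + 27*91 = -6 + 2457 = 2451)
1/(E + x(p(6), 185)) = 1/(2451 + (66 + 1)) = 1/(2451 + 67) = 1/2518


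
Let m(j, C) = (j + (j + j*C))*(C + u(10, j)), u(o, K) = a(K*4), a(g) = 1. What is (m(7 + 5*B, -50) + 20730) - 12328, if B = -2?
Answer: 1346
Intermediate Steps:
u(o, K) = 1
m(j, C) = (1 + C)*(2*j + C*j) (m(j, C) = (j + (j + j*C))*(C + 1) = (j + (j + C*j))*(1 + C) = (2*j + C*j)*(1 + C) = (1 + C)*(2*j + C*j))
(m(7 + 5*B, -50) + 20730) - 12328 = ((7 + 5*(-2))*(2 + (-50)**2 + 3*(-50)) + 20730) - 12328 = ((7 - 10)*(2 + 2500 - 150) + 20730) - 12328 = (-3*2352 + 20730) - 12328 = (-7056 + 20730) - 12328 = 13674 - 12328 = 1346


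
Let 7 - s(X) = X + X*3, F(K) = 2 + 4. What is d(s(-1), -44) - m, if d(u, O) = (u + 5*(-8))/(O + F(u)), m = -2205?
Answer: 83819/38 ≈ 2205.8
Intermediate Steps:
F(K) = 6
s(X) = 7 - 4*X (s(X) = 7 - (X + X*3) = 7 - (X + 3*X) = 7 - 4*X)
d(u, O) = (-40 + u)/(6 + O) (d(u, O) = (u + 5*(-8))/(O + 6) = (u - 40)/(6 + O) = (-40 + u)/(6 + O))
d(s(-1), -44) - m = (-40 + (7 - 4*(-1)))/(6 - 44) - 1*(-2205) = (-40 + (7 + 4))/(-38) + 2205 = -(-40 + 11)/38 + 2205 = -1/38*(-29) + 2205 = 29/38 + 2205 = 83819/38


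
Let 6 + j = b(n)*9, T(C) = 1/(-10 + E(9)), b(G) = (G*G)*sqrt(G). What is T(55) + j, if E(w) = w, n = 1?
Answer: 2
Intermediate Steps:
b(G) = G**(5/2) (b(G) = G**2*sqrt(G) = G**(5/2))
T(C) = -1 (T(C) = 1/(-10 + 9) = 1/(-1) = -1)
j = 3 (j = -6 + 1**(5/2)*9 = -6 + 1*9 = -6 + 9 = 3)
T(55) + j = -1 + 3 = 2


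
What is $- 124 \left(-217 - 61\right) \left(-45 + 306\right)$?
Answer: $8997192$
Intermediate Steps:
$- 124 \left(-217 - 61\right) \left(-45 + 306\right) = - 124 \left(\left(-278\right) 261\right) = \left(-124\right) \left(-72558\right) = 8997192$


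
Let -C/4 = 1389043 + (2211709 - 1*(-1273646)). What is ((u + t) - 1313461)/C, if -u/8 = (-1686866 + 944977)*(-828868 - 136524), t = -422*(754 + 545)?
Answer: 5729711505543/19497592 ≈ 2.9387e+5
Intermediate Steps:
t = -548178 (t = -422*1299 = -548178)
u = -5729709643904 (u = -8*(-1686866 + 944977)*(-828868 - 136524) = -(-5935112)*(-965392) = -8*716213705488 = -5729709643904)
C = -19497592 (C = -4*(1389043 + (2211709 - 1*(-1273646))) = -4*(1389043 + (2211709 + 1273646)) = -4*(1389043 + 3485355) = -4*4874398 = -19497592)
((u + t) - 1313461)/C = ((-5729709643904 - 548178) - 1313461)/(-19497592) = (-5729710192082 - 1313461)*(-1/19497592) = -5729711505543*(-1/19497592) = 5729711505543/19497592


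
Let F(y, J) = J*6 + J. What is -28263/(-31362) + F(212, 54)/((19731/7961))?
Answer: 10548222961/68755958 ≈ 153.42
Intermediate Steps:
F(y, J) = 7*J (F(y, J) = 6*J + J = 7*J)
-28263/(-31362) + F(212, 54)/((19731/7961)) = -28263/(-31362) + (7*54)/((19731/7961)) = -28263*(-1/31362) + 378/((19731*(1/7961))) = 9421/10454 + 378/(19731/7961) = 9421/10454 + 378*(7961/19731) = 9421/10454 + 1003086/6577 = 10548222961/68755958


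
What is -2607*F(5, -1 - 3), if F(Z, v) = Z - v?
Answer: -23463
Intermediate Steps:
-2607*F(5, -1 - 3) = -2607*(5 - (-1 - 3)) = -2607*(5 - 1*(-4)) = -2607*(5 + 4) = -2607*9 = -23463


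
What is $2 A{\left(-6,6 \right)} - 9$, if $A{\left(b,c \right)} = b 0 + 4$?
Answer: $-1$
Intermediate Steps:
$A{\left(b,c \right)} = 4$ ($A{\left(b,c \right)} = 0 + 4 = 4$)
$2 A{\left(-6,6 \right)} - 9 = 2 \cdot 4 - 9 = 8 - 9 = -1$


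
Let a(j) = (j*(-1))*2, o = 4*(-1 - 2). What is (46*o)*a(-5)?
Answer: -5520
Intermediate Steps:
o = -12 (o = 4*(-3) = -12)
a(j) = -2*j (a(j) = -j*2 = -2*j)
(46*o)*a(-5) = (46*(-12))*(-2*(-5)) = -552*10 = -5520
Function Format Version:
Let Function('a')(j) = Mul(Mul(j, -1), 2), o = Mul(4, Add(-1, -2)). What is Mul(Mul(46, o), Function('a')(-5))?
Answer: -5520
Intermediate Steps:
o = -12 (o = Mul(4, -3) = -12)
Function('a')(j) = Mul(-2, j) (Function('a')(j) = Mul(Mul(-1, j), 2) = Mul(-2, j))
Mul(Mul(46, o), Function('a')(-5)) = Mul(Mul(46, -12), Mul(-2, -5)) = Mul(-552, 10) = -5520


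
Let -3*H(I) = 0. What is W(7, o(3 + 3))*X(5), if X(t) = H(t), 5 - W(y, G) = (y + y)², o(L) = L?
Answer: 0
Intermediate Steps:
W(y, G) = 5 - 4*y² (W(y, G) = 5 - (y + y)² = 5 - (2*y)² = 5 - 4*y²)
H(I) = 0 (H(I) = -⅓*0 = 0)
X(t) = 0
W(7, o(3 + 3))*X(5) = (5 - 4*7²)*0 = (5 - 4*49)*0 = (5 - 196)*0 = -191*0 = 0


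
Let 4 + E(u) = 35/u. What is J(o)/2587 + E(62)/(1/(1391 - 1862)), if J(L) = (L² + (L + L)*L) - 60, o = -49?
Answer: 259978467/160394 ≈ 1620.9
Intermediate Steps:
E(u) = -4 + 35/u
J(L) = -60 + 3*L² (J(L) = (L² + (2*L)*L) - 60 = (L² + 2*L²) - 60 = 3*L² - 60 = -60 + 3*L²)
J(o)/2587 + E(62)/(1/(1391 - 1862)) = (-60 + 3*(-49)²)/2587 + (-4 + 35/62)/(1/(1391 - 1862)) = (-60 + 3*2401)*(1/2587) + (-4 + 35*(1/62))/(1/(-471)) = (-60 + 7203)*(1/2587) + (-4 + 35/62)/(-1/471) = 7143*(1/2587) - 213/62*(-471) = 7143/2587 + 100323/62 = 259978467/160394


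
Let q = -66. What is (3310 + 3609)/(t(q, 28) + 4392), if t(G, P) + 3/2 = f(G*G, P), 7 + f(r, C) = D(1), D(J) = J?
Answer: 374/237 ≈ 1.5781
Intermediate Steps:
f(r, C) = -6 (f(r, C) = -7 + 1 = -6)
t(G, P) = -15/2 (t(G, P) = -3/2 - 6 = -15/2)
(3310 + 3609)/(t(q, 28) + 4392) = (3310 + 3609)/(-15/2 + 4392) = 6919/(8769/2) = 6919*(2/8769) = 374/237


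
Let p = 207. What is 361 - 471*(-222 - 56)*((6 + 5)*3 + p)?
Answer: 31425481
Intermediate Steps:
361 - 471*(-222 - 56)*((6 + 5)*3 + p) = 361 - 471*(-222 - 56)*((6 + 5)*3 + 207) = 361 - (-130938)*(11*3 + 207) = 361 - (-130938)*(33 + 207) = 361 - (-130938)*240 = 361 - 471*(-66720) = 361 + 31425120 = 31425481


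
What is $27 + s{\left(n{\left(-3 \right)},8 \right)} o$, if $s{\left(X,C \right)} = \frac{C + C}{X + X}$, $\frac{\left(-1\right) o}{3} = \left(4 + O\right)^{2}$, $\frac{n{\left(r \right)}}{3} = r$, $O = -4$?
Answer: $27$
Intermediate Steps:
$n{\left(r \right)} = 3 r$
$o = 0$ ($o = - 3 \left(4 - 4\right)^{2} = - 3 \cdot 0^{2} = \left(-3\right) 0 = 0$)
$s{\left(X,C \right)} = \frac{C}{X}$ ($s{\left(X,C \right)} = \frac{2 C}{2 X} = 2 C \frac{1}{2 X} = \frac{C}{X}$)
$27 + s{\left(n{\left(-3 \right)},8 \right)} o = 27 + \frac{8}{3 \left(-3\right)} 0 = 27 + \frac{8}{-9} \cdot 0 = 27 + 8 \left(- \frac{1}{9}\right) 0 = 27 - 0 = 27 + 0 = 27$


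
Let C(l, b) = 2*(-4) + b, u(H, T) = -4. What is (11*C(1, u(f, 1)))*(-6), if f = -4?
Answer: 792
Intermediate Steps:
C(l, b) = -8 + b
(11*C(1, u(f, 1)))*(-6) = (11*(-8 - 4))*(-6) = (11*(-12))*(-6) = -132*(-6) = 792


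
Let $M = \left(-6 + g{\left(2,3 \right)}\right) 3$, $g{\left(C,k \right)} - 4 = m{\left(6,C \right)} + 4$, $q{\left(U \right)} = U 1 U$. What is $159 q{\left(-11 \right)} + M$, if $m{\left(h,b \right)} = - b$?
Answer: $19239$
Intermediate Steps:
$q{\left(U \right)} = U^{2}$ ($q{\left(U \right)} = U U = U^{2}$)
$g{\left(C,k \right)} = 8 - C$ ($g{\left(C,k \right)} = 4 - \left(-4 + C\right) = 8 - C$)
$M = 0$ ($M = \left(-6 + \left(8 - 2\right)\right) 3 = \left(-6 + 6\right) 3 = 0 \cdot 3 = 0$)
$159 q{\left(-11 \right)} + M = 159 \left(-11\right)^{2} + 0 = 159 \cdot 121 + 0 = 19239 + 0 = 19239$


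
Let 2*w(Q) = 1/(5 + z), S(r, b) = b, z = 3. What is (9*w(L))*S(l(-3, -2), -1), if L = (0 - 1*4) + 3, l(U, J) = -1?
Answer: -9/16 ≈ -0.56250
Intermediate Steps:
L = -1 (L = (0 - 4) + 3 = -4 + 3 = -1)
w(Q) = 1/16 (w(Q) = 1/(2*(5 + 3)) = (1/2)/8 = (1/2)*(1/8) = 1/16)
(9*w(L))*S(l(-3, -2), -1) = (9*(1/16))*(-1) = (9/16)*(-1) = -9/16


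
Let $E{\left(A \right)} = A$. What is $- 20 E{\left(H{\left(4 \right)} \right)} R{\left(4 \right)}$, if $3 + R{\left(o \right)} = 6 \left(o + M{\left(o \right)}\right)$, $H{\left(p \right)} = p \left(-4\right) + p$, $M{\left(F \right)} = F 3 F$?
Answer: $74160$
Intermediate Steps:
$M{\left(F \right)} = 3 F^{2}$ ($M{\left(F \right)} = 3 F F = 3 F^{2}$)
$H{\left(p \right)} = - 3 p$ ($H{\left(p \right)} = - 4 p + p = - 3 p$)
$R{\left(o \right)} = -3 + 6 o + 18 o^{2}$ ($R{\left(o \right)} = -3 + 6 \left(o + 3 o^{2}\right) = -3 + \left(6 o + 18 o^{2}\right) = -3 + 6 o + 18 o^{2}$)
$- 20 E{\left(H{\left(4 \right)} \right)} R{\left(4 \right)} = - 20 \left(\left(-3\right) 4\right) \left(-3 + 6 \cdot 4 + 18 \cdot 4^{2}\right) = \left(-20\right) \left(-12\right) \left(-3 + 24 + 18 \cdot 16\right) = 240 \left(-3 + 24 + 288\right) = 240 \cdot 309 = 74160$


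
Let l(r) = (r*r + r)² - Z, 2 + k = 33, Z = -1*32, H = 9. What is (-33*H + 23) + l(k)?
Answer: 983822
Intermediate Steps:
Z = -32
k = 31 (k = -2 + 33 = 31)
l(r) = 32 + (r + r²)² (l(r) = (r*r + r)² - 1*(-32) = (r² + r)² + 32 = (r + r²)² + 32 = 32 + (r + r²)²)
(-33*H + 23) + l(k) = (-33*9 + 23) + (32 + 31²*(1 + 31)²) = (-297 + 23) + (32 + 961*32²) = -274 + (32 + 961*1024) = -274 + (32 + 984064) = -274 + 984096 = 983822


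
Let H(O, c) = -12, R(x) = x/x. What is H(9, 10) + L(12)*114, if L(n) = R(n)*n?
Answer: 1356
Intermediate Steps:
R(x) = 1
L(n) = n (L(n) = 1*n = n)
H(9, 10) + L(12)*114 = -12 + 12*114 = -12 + 1368 = 1356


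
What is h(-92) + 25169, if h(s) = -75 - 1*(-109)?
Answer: 25203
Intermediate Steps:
h(s) = 34 (h(s) = -75 + 109 = 34)
h(-92) + 25169 = 34 + 25169 = 25203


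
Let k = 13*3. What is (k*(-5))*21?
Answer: -4095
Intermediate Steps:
k = 39
(k*(-5))*21 = (39*(-5))*21 = -195*21 = -4095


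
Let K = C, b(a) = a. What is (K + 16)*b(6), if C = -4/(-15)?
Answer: 488/5 ≈ 97.600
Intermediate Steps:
C = 4/15 (C = -4*(-1/15) = 4/15 ≈ 0.26667)
K = 4/15 ≈ 0.26667
(K + 16)*b(6) = (4/15 + 16)*6 = (244/15)*6 = 488/5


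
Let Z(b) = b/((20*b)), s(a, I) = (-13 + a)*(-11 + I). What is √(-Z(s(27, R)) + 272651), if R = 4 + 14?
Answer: 3*√3029455/10 ≈ 522.16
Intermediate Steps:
R = 18
Z(b) = 1/20 (Z(b) = b*(1/(20*b)) = 1/20)
√(-Z(s(27, R)) + 272651) = √(-1*1/20 + 272651) = √(-1/20 + 272651) = √(5453019/20) = 3*√3029455/10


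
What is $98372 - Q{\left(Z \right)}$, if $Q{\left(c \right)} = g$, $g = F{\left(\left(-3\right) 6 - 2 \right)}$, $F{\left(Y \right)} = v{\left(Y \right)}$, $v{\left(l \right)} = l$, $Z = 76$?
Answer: $98392$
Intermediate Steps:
$F{\left(Y \right)} = Y$
$g = -20$ ($g = \left(-3\right) 6 - 2 = -18 - 2 = -20$)
$Q{\left(c \right)} = -20$
$98372 - Q{\left(Z \right)} = 98372 - -20 = 98372 + 20 = 98392$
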